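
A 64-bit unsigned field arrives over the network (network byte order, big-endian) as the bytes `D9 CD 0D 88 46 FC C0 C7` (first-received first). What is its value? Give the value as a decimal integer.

In big-endian order the high byte comes first in memory.
The bytes are already most-significant first: 0xD9CD0D8846FCC0C7.
0xD9CD0D8846FCC0C7 = 15694215155413729479.

15694215155413729479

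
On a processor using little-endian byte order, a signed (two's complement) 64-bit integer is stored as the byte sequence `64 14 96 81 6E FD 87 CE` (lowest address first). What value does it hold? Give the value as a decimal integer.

-3564601928978131868

Little-endian stores the least-significant byte at the lowest address.
Reassemble most-significant byte first: CE 87 FD 6E 81 96 14 64 → 0xCE87FD6E81961464.
Top bit is set, so as a signed 64-bit value this is 0xCE87FD6E81961464 − 2^64 = -3564601928978131868.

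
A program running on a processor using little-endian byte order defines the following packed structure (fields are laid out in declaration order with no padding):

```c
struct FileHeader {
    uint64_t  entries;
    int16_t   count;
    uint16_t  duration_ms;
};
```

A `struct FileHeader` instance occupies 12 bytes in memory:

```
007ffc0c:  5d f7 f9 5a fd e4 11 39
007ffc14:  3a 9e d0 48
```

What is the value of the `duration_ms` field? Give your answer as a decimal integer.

`duration_ms` follows `entries` (8 B), `count` (2 B), so it starts at offset 8 + 2 = 10 and occupies 2 bytes.
Bytes at offsets 10..11: D0 48.
Little-endian stores the least-significant byte at the lowest address.
Reassemble most-significant byte first: 48 D0 → 0x48D0.
0x48D0 = 18640.

18640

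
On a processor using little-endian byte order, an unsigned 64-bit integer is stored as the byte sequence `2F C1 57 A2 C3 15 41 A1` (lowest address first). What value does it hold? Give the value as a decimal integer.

11619592443579056431

Little-endian stores the least-significant byte at the lowest address.
Reassemble most-significant byte first: A1 41 15 C3 A2 57 C1 2F → 0xA14115C3A257C12F.
0xA14115C3A257C12F = 11619592443579056431.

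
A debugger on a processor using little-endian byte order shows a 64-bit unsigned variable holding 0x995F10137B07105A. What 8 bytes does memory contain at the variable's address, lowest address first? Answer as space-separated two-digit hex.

5A 10 07 7B 13 10 5F 99

Split into bytes (most-significant first): 99 5F 10 13 7B 07 10 5A.
Little-endian: lowest address holds the least-significant byte.
So at ascending addresses the bytes are 5A 10 07 7B 13 10 5F 99.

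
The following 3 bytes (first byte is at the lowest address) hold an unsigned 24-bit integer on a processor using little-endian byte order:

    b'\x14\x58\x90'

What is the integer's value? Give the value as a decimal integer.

9459732

Little-endian stores the least-significant byte at the lowest address.
Reassemble most-significant byte first: 90 58 14 → 0x905814.
0x905814 = 9459732.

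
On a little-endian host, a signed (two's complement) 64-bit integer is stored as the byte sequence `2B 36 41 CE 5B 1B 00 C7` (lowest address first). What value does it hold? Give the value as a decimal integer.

-4107252779045538261

Little-endian: lowest address holds the least-significant byte.
Reassemble most-significant byte first: C7 00 1B 5B CE 41 36 2B → 0xC7001B5BCE41362B.
Top bit is set, so as a signed 64-bit value this is 0xC7001B5BCE41362B − 2^64 = -4107252779045538261.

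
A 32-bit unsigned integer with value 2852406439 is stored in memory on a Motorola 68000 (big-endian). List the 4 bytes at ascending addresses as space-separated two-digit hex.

AA 04 44 A7

2852406439 in hexadecimal, padded to 32 bits, is 0xAA0444A7.
Split into bytes (most-significant first): AA 04 44 A7.
Big-endian: lowest address holds the most-significant byte.
So the memory order matches the most-significant-first order: AA 04 44 A7.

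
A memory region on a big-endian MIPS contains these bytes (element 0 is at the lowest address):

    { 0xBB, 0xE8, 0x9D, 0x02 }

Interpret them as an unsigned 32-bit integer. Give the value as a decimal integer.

3152583938

In big-endian order the high byte comes first in memory.
The bytes are already most-significant first: 0xBBE89D02.
0xBBE89D02 = 3152583938.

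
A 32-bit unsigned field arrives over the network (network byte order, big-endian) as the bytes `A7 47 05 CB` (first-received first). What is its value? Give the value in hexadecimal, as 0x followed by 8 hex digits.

Big-endian stores the most-significant byte at the lowest address.
The bytes are already most-significant first: 0xA74705CB.

0xA74705CB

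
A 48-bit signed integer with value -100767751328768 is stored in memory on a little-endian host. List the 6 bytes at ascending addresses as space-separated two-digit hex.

00 2C FA 2D 5A A4

Two's complement of -100767751328768 in 48 bits: 100767751328768 = 0x5BA5D205D400; invert → 0xA45A2DFA2BFF; add 1 → 0xA45A2DFA2C00.
Split into bytes (most-significant first): A4 5A 2D FA 2C 00.
Little-endian: lowest address holds the least-significant byte.
So at ascending addresses the bytes are 00 2C FA 2D 5A A4.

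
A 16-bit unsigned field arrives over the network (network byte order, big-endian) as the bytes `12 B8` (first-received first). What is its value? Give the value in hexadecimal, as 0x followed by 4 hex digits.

0x12B8

Big-endian: lowest address holds the most-significant byte.
The bytes are already most-significant first: 0x12B8.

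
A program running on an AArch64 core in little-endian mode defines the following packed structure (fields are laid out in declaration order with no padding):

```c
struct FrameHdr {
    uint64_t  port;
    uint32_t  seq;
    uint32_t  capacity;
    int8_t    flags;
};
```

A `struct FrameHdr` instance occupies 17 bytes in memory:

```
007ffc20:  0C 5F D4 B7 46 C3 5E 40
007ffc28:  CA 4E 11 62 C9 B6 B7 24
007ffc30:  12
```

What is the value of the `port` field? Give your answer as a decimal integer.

`port` is the first field, at byte offset 0, occupying 8 bytes.
Bytes at offsets 0..7: 0C 5F D4 B7 46 C3 5E 40.
Little-endian: lowest address holds the least-significant byte.
Reassemble most-significant byte first: 40 5E C3 46 B7 D4 5F 0C → 0x405EC346B7D45F0C.
0x405EC346B7D45F0C = 4638359374737465100.

4638359374737465100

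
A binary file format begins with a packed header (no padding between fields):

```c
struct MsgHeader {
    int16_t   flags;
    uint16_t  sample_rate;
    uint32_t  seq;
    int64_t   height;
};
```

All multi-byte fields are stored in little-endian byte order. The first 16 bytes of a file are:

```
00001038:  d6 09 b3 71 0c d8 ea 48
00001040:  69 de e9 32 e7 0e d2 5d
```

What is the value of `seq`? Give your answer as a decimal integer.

`seq` follows `flags` (2 B), `sample_rate` (2 B), so it starts at offset 2 + 2 = 4 and occupies 4 bytes.
Bytes at offsets 4..7: 0C D8 EA 48.
In little-endian order the low byte comes first in memory.
Reassemble most-significant byte first: 48 EA D8 0C → 0x48EAD80C.
0x48EAD80C = 1223350284.

1223350284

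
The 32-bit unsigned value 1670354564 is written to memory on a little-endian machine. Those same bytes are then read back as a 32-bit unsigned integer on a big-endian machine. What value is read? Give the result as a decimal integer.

1670354564 in 32-bit hexadecimal is 0x638F9684.
Stored little-endian, the bytes at ascending addresses are 84 96 8F 63.
Read back as big-endian, the last byte is least significant, giving 0x84968F63.
0x84968F63 = 2224459619.

2224459619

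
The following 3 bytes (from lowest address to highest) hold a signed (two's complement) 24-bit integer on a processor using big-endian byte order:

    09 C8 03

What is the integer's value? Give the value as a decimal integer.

Big-endian: lowest address holds the most-significant byte.
The bytes are already most-significant first: 0x09C803.
0x09C803 = 641027.

641027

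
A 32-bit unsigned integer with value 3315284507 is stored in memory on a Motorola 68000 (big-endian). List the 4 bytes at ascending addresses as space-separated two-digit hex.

3315284507 in hexadecimal, padded to 32 bits, is 0xC59B3A1B.
Split into bytes (most-significant first): C5 9B 3A 1B.
Big-endian stores the most-significant byte at the lowest address.
So the memory order matches the most-significant-first order: C5 9B 3A 1B.

C5 9B 3A 1B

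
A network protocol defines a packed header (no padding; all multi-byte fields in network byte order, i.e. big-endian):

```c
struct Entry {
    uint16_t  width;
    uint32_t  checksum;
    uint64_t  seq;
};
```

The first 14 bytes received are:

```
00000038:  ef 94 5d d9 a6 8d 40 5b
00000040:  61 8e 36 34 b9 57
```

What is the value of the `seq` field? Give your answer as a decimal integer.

4637407504730732887

`seq` follows `width` (2 B), `checksum` (4 B), so it starts at offset 2 + 4 = 6 and occupies 8 bytes.
Bytes at offsets 6..13: 40 5B 61 8E 36 34 B9 57.
Big-endian stores the most-significant byte at the lowest address.
The bytes are already most-significant first: 0x405B618E3634B957.
0x405B618E3634B957 = 4637407504730732887.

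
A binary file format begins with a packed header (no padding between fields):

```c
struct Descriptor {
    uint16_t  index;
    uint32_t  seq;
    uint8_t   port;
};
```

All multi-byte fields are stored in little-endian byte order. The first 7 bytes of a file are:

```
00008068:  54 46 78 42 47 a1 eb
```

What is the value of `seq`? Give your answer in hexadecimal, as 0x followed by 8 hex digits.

0xA1474278

`seq` follows `index` (2 bytes), so it starts at byte offset 2 and occupies 4 bytes.
Bytes at offsets 2..5: 78 42 47 A1.
Little-endian: lowest address holds the least-significant byte.
Reassemble most-significant byte first: A1 47 42 78 → 0xA1474278.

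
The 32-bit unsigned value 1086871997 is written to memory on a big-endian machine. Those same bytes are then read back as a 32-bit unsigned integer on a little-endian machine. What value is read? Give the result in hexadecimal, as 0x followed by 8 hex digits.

0xBD59C840

1086871997 in 32-bit hexadecimal is 0x40C859BD.
Stored big-endian, the bytes at ascending addresses are 40 C8 59 BD.
Read back as little-endian, the first byte is least significant, giving 0xBD59C840.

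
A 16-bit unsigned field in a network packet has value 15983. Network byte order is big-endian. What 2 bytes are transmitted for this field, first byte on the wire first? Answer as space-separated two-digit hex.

15983 in hexadecimal, padded to 16 bits, is 0x3E6F.
Split into bytes (most-significant first): 3E 6F.
Big-endian: lowest address holds the most-significant byte.
So the memory order matches the most-significant-first order: 3E 6F.

3E 6F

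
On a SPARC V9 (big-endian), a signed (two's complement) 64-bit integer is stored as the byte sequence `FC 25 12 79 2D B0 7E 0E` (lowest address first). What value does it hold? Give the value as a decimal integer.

-277795490346533362

In big-endian order the high byte comes first in memory.
The bytes are already most-significant first: 0xFC2512792DB07E0E.
Top bit is set, so as a signed 64-bit value this is 0xFC2512792DB07E0E − 2^64 = -277795490346533362.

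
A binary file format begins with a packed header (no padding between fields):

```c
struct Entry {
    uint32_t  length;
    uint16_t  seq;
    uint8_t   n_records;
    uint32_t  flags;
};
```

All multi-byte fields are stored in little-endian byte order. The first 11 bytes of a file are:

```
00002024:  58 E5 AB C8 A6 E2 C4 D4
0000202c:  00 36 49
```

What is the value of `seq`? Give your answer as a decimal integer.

`seq` follows `length` (4 bytes), so it starts at byte offset 4 and occupies 2 bytes.
Bytes at offsets 4..5: A6 E2.
Little-endian stores the least-significant byte at the lowest address.
Reassemble most-significant byte first: E2 A6 → 0xE2A6.
0xE2A6 = 58022.

58022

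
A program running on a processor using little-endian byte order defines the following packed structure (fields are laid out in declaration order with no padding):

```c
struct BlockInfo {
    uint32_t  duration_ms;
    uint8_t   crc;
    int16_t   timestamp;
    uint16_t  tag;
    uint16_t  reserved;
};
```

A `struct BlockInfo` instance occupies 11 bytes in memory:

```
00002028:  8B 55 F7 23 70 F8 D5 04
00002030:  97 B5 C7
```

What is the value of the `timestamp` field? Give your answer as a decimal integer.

`timestamp` follows `duration_ms` (4 B), `crc` (1 B), so it starts at offset 4 + 1 = 5 and occupies 2 bytes.
Bytes at offsets 5..6: F8 D5.
In little-endian order the low byte comes first in memory.
Reassemble most-significant byte first: D5 F8 → 0xD5F8.
Top bit is set, so as a signed 16-bit value this is 0xD5F8 − 2^16 = -10760.

-10760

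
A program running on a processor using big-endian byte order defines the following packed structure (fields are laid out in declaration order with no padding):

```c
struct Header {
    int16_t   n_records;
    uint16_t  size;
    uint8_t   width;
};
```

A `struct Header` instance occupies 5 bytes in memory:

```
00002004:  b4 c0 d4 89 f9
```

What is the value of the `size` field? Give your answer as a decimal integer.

`size` follows `n_records` (2 bytes), so it starts at byte offset 2 and occupies 2 bytes.
Bytes at offsets 2..3: D4 89.
In big-endian order the high byte comes first in memory.
The bytes are already most-significant first: 0xD489.
0xD489 = 54409.

54409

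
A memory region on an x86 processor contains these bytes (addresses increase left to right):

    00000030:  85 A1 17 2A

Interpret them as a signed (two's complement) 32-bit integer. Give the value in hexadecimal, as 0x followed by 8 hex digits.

0x2A17A185

In little-endian order the low byte comes first in memory.
Reassemble most-significant byte first: 2A 17 A1 85 → 0x2A17A185.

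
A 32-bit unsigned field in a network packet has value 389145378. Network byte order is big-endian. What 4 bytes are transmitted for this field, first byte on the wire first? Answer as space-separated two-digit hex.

389145378 in hexadecimal, padded to 32 bits, is 0x1731E322.
Split into bytes (most-significant first): 17 31 E3 22.
Big-endian stores the most-significant byte at the lowest address.
So the memory order matches the most-significant-first order: 17 31 E3 22.

17 31 E3 22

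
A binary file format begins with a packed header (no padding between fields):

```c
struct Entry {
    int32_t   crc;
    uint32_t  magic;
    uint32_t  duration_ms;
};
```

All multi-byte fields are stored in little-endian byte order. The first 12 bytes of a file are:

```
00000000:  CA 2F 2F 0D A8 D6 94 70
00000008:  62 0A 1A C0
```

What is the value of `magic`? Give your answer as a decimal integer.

1888802472

`magic` follows `crc` (4 bytes), so it starts at byte offset 4 and occupies 4 bytes.
Bytes at offsets 4..7: A8 D6 94 70.
Little-endian stores the least-significant byte at the lowest address.
Reassemble most-significant byte first: 70 94 D6 A8 → 0x7094D6A8.
0x7094D6A8 = 1888802472.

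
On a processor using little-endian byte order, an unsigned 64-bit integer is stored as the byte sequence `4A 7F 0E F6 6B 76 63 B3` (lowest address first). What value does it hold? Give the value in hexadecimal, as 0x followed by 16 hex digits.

Little-endian: lowest address holds the least-significant byte.
Reassemble most-significant byte first: B3 63 76 6B F6 0E 7F 4A → 0xB363766BF60E7F4A.

0xB363766BF60E7F4A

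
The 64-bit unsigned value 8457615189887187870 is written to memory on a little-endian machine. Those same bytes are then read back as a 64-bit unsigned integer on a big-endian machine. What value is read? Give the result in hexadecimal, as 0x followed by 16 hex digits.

8457615189887187870 in 64-bit hexadecimal is 0x755F7C34702C7B9E.
Stored little-endian, the bytes at ascending addresses are 9E 7B 2C 70 34 7C 5F 75.
Read back as big-endian, the last byte is least significant, giving 0x9E7B2C70347C5F75.

0x9E7B2C70347C5F75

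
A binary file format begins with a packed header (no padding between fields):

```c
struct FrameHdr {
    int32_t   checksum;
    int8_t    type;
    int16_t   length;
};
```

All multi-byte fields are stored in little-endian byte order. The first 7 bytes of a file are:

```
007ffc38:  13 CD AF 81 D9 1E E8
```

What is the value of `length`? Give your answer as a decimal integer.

-6114

`length` follows `checksum` (4 B), `type` (1 B), so it starts at offset 4 + 1 = 5 and occupies 2 bytes.
Bytes at offsets 5..6: 1E E8.
Little-endian stores the least-significant byte at the lowest address.
Reassemble most-significant byte first: E8 1E → 0xE81E.
Top bit is set, so as a signed 16-bit value this is 0xE81E − 2^16 = -6114.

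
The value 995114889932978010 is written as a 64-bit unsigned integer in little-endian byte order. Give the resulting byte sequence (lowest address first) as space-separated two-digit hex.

5A 37 28 55 B8 5B CF 0D

995114889932978010 in hexadecimal, padded to 64 bits, is 0x0DCF5BB85528375A.
Split into bytes (most-significant first): 0D CF 5B B8 55 28 37 5A.
Little-endian stores the least-significant byte at the lowest address.
So at ascending addresses the bytes are 5A 37 28 55 B8 5B CF 0D.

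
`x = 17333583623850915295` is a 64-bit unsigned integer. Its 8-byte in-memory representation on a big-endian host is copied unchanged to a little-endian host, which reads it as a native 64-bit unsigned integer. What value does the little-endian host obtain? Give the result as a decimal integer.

16101822189862555120

17333583623850915295 in 64-bit hexadecimal is 0xF08D4277F82975DF.
Stored big-endian, the bytes at ascending addresses are F0 8D 42 77 F8 29 75 DF.
Read back as little-endian, the first byte is least significant, giving 0xDF7529F877428DF0.
0xDF7529F877428DF0 = 16101822189862555120.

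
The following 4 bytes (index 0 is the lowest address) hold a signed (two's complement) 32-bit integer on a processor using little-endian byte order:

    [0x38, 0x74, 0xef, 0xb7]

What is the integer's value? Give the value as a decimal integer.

In little-endian order the low byte comes first in memory.
Reassemble most-significant byte first: B7 EF 74 38 → 0xB7EF7438.
Top bit is set, so as a signed 32-bit value this is 0xB7EF7438 − 2^32 = -1209043912.

-1209043912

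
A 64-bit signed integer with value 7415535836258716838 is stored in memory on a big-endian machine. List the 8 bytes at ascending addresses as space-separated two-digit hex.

66 E9 46 8D CB 61 4C A6

7415535836258716838 in hexadecimal, padded to 64 bits, is 0x66E9468DCB614CA6.
Split into bytes (most-significant first): 66 E9 46 8D CB 61 4C A6.
Big-endian: lowest address holds the most-significant byte.
So the memory order matches the most-significant-first order: 66 E9 46 8D CB 61 4C A6.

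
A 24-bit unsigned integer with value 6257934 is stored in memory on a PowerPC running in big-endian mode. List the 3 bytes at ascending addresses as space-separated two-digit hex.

6257934 in hexadecimal, padded to 24 bits, is 0x5F7D0E.
Split into bytes (most-significant first): 5F 7D 0E.
Big-endian stores the most-significant byte at the lowest address.
So the memory order matches the most-significant-first order: 5F 7D 0E.

5F 7D 0E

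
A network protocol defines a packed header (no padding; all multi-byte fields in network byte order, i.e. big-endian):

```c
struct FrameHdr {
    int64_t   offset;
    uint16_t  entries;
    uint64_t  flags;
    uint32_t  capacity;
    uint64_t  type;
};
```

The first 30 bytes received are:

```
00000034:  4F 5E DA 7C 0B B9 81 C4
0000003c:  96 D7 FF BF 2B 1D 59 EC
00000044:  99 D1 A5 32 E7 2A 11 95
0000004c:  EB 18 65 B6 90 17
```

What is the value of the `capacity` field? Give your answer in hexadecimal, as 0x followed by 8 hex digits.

0xA532E72A

`capacity` follows `offset` (8 B), `entries` (2 B), `flags` (8 B), so it starts at offset 8 + 2 + 8 = 18 and occupies 4 bytes.
Bytes at offsets 18..21: A5 32 E7 2A.
Big-endian: lowest address holds the most-significant byte.
The bytes are already most-significant first: 0xA532E72A.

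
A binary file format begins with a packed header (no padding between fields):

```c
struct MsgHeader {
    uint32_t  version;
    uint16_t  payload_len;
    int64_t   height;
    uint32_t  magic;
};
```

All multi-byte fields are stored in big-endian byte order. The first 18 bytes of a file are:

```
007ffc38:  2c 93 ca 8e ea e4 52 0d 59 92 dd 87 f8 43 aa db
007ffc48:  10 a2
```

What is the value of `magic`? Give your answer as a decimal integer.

2866483362

`magic` follows `version` (4 B), `payload_len` (2 B), `height` (8 B), so it starts at offset 4 + 2 + 8 = 14 and occupies 4 bytes.
Bytes at offsets 14..17: AA DB 10 A2.
In big-endian order the high byte comes first in memory.
The bytes are already most-significant first: 0xAADB10A2.
0xAADB10A2 = 2866483362.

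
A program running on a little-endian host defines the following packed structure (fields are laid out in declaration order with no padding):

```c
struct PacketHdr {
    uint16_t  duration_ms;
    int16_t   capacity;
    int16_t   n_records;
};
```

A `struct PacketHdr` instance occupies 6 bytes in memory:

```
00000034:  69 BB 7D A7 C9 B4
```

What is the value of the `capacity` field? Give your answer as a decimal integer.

-22659

`capacity` follows `duration_ms` (2 bytes), so it starts at byte offset 2 and occupies 2 bytes.
Bytes at offsets 2..3: 7D A7.
Little-endian stores the least-significant byte at the lowest address.
Reassemble most-significant byte first: A7 7D → 0xA77D.
Top bit is set, so as a signed 16-bit value this is 0xA77D − 2^16 = -22659.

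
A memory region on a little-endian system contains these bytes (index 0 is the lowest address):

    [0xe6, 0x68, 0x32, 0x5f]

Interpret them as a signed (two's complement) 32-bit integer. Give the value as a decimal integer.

1597139174

Little-endian: lowest address holds the least-significant byte.
Reassemble most-significant byte first: 5F 32 68 E6 → 0x5F3268E6.
0x5F3268E6 = 1597139174.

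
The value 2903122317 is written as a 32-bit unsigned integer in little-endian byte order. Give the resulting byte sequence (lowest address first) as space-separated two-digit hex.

2903122317 in hexadecimal, padded to 32 bits, is 0xAD0A218D.
Split into bytes (most-significant first): AD 0A 21 8D.
In little-endian order the low byte comes first in memory.
So at ascending addresses the bytes are 8D 21 0A AD.

8D 21 0A AD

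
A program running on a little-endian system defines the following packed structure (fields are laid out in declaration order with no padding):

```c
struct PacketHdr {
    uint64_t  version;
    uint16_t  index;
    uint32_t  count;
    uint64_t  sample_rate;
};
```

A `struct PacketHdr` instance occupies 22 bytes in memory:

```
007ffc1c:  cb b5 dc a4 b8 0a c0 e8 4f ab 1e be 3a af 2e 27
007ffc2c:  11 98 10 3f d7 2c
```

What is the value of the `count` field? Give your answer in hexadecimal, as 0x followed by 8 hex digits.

0xAF3ABE1E

`count` follows `version` (8 B), `index` (2 B), so it starts at offset 8 + 2 = 10 and occupies 4 bytes.
Bytes at offsets 10..13: 1E BE 3A AF.
Little-endian: lowest address holds the least-significant byte.
Reassemble most-significant byte first: AF 3A BE 1E → 0xAF3ABE1E.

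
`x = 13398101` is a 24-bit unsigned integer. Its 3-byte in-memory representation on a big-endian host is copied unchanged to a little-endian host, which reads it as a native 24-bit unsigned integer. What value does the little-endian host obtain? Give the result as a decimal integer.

5599436

13398101 in 24-bit hexadecimal is 0xCC7055.
Stored big-endian, the bytes at ascending addresses are CC 70 55.
Read back as little-endian, the first byte is least significant, giving 0x5570CC.
0x5570CC = 5599436.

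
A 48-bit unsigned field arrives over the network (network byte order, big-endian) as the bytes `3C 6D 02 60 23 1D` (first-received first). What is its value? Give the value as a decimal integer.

66438888956701

Big-endian: lowest address holds the most-significant byte.
The bytes are already most-significant first: 0x3C6D0260231D.
0x3C6D0260231D = 66438888956701.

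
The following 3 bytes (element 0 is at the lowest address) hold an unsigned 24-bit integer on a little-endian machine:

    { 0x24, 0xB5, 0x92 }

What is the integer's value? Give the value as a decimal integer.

Little-endian: lowest address holds the least-significant byte.
Reassemble most-significant byte first: 92 B5 24 → 0x92B524.
0x92B524 = 9614628.

9614628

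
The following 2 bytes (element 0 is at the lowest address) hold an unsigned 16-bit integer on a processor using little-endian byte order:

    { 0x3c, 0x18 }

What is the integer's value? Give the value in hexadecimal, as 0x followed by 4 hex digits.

0x183C

Little-endian stores the least-significant byte at the lowest address.
Reassemble most-significant byte first: 18 3C → 0x183C.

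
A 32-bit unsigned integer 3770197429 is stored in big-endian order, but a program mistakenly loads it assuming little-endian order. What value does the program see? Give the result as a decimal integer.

3047536864

3770197429 in 32-bit hexadecimal is 0xE0B8A5B5.
Stored big-endian, the bytes at ascending addresses are E0 B8 A5 B5.
Read back as little-endian, the first byte is least significant, giving 0xB5A5B8E0.
0xB5A5B8E0 = 3047536864.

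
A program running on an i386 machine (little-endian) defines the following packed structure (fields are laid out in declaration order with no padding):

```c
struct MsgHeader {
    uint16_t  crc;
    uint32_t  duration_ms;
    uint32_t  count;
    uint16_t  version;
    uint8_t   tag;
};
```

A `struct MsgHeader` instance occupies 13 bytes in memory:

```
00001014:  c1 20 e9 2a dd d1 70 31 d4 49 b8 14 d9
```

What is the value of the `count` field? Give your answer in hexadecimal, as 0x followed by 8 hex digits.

`count` follows `crc` (2 B), `duration_ms` (4 B), so it starts at offset 2 + 4 = 6 and occupies 4 bytes.
Bytes at offsets 6..9: 70 31 D4 49.
Little-endian: lowest address holds the least-significant byte.
Reassemble most-significant byte first: 49 D4 31 70 → 0x49D43170.

0x49D43170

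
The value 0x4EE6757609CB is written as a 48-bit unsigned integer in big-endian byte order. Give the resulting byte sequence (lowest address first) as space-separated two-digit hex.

4E E6 75 76 09 CB

Split into bytes (most-significant first): 4E E6 75 76 09 CB.
In big-endian order the high byte comes first in memory.
So the memory order matches the most-significant-first order: 4E E6 75 76 09 CB.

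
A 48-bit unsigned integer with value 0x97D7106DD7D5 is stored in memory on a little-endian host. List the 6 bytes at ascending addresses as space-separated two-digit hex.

D5 D7 6D 10 D7 97

Split into bytes (most-significant first): 97 D7 10 6D D7 D5.
In little-endian order the low byte comes first in memory.
So at ascending addresses the bytes are D5 D7 6D 10 D7 97.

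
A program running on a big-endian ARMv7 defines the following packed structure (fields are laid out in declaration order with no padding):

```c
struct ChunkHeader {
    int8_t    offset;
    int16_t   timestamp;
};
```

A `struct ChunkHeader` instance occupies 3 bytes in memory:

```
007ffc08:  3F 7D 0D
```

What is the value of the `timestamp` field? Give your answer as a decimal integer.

`timestamp` follows `offset` (1 byte), so it starts at byte offset 1 and occupies 2 bytes.
Bytes at offsets 1..2: 7D 0D.
Big-endian: lowest address holds the most-significant byte.
The bytes are already most-significant first: 0x7D0D.
0x7D0D = 32013.

32013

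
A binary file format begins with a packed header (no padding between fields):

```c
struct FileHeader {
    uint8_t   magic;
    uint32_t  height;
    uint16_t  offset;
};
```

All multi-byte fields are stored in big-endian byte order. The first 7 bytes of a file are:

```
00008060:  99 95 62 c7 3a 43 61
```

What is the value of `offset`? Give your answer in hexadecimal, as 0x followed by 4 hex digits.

`offset` follows `magic` (1 B), `height` (4 B), so it starts at offset 1 + 4 = 5 and occupies 2 bytes.
Bytes at offsets 5..6: 43 61.
In big-endian order the high byte comes first in memory.
The bytes are already most-significant first: 0x4361.

0x4361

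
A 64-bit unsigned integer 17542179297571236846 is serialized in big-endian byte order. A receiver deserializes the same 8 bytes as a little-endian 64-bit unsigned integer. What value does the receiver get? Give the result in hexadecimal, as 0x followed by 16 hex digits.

17542179297571236846 in 64-bit hexadecimal is 0xF3725720F1F1EBEE.
Stored big-endian, the bytes at ascending addresses are F3 72 57 20 F1 F1 EB EE.
Read back as little-endian, the first byte is least significant, giving 0xEEEBF1F1205772F3.

0xEEEBF1F1205772F3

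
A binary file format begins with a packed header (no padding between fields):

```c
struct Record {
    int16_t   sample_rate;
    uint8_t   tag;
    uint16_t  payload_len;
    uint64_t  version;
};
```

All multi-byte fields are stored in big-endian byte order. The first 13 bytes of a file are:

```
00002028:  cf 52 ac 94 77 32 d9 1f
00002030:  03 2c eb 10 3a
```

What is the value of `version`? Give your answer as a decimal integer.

3663993870341574714

`version` follows `sample_rate` (2 B), `tag` (1 B), `payload_len` (2 B), so it starts at offset 2 + 1 + 2 = 5 and occupies 8 bytes.
Bytes at offsets 5..12: 32 D9 1F 03 2C EB 10 3A.
In big-endian order the high byte comes first in memory.
The bytes are already most-significant first: 0x32D91F032CEB103A.
0x32D91F032CEB103A = 3663993870341574714.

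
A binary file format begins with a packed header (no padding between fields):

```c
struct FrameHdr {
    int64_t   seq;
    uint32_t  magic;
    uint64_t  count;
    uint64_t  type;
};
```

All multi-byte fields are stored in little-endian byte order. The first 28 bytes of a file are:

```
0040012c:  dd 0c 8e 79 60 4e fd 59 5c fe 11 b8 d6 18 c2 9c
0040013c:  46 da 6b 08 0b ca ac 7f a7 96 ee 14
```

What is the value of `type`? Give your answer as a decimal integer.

1508308571361430027

`type` follows `seq` (8 B), `magic` (4 B), `count` (8 B), so it starts at offset 8 + 4 + 8 = 20 and occupies 8 bytes.
Bytes at offsets 20..27: 0B CA AC 7F A7 96 EE 14.
In little-endian order the low byte comes first in memory.
Reassemble most-significant byte first: 14 EE 96 A7 7F AC CA 0B → 0x14EE96A77FACCA0B.
0x14EE96A77FACCA0B = 1508308571361430027.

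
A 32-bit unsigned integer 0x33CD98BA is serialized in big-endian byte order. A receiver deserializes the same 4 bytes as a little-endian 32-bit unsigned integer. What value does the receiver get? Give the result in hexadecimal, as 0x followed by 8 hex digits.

Stored big-endian, the bytes at ascending addresses are 33 CD 98 BA.
Read back as little-endian, the first byte is least significant, giving 0xBA98CD33.

0xBA98CD33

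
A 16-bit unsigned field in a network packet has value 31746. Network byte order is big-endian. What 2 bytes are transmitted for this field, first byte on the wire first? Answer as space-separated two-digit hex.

7C 02

31746 in hexadecimal, padded to 16 bits, is 0x7C02.
Split into bytes (most-significant first): 7C 02.
Big-endian stores the most-significant byte at the lowest address.
So the memory order matches the most-significant-first order: 7C 02.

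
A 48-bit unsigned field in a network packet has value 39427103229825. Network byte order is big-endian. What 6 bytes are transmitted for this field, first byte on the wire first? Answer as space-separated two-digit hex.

23 DB D6 7B 87 81

39427103229825 in hexadecimal, padded to 48 bits, is 0x23DBD67B8781.
Split into bytes (most-significant first): 23 DB D6 7B 87 81.
Big-endian stores the most-significant byte at the lowest address.
So the memory order matches the most-significant-first order: 23 DB D6 7B 87 81.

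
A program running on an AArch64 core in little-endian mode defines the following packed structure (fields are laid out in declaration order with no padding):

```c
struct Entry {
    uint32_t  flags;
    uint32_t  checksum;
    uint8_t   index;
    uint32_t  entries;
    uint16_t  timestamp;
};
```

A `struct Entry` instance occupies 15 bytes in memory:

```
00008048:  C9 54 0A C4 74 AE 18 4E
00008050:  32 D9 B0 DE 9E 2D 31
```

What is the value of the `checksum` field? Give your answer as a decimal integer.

`checksum` follows `flags` (4 bytes), so it starts at byte offset 4 and occupies 4 bytes.
Bytes at offsets 4..7: 74 AE 18 4E.
Little-endian: lowest address holds the least-significant byte.
Reassemble most-significant byte first: 4E 18 AE 74 → 0x4E18AE74.
0x4E18AE74 = 1310240372.

1310240372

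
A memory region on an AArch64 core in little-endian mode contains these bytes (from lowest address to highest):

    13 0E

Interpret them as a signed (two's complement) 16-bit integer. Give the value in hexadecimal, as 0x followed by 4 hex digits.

Little-endian: lowest address holds the least-significant byte.
Reassemble most-significant byte first: 0E 13 → 0x0E13.

0x0E13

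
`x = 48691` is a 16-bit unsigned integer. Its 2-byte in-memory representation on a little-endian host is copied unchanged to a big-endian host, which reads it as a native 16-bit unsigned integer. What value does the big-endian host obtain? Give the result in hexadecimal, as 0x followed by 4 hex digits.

48691 in 16-bit hexadecimal is 0xBE33.
Stored little-endian, the bytes at ascending addresses are 33 BE.
Read back as big-endian, the last byte is least significant, giving 0x33BE.

0x33BE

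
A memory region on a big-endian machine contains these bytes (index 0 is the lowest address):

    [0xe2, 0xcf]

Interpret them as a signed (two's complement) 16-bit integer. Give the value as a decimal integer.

-7473

In big-endian order the high byte comes first in memory.
The bytes are already most-significant first: 0xE2CF.
Top bit is set, so as a signed 16-bit value this is 0xE2CF − 2^16 = -7473.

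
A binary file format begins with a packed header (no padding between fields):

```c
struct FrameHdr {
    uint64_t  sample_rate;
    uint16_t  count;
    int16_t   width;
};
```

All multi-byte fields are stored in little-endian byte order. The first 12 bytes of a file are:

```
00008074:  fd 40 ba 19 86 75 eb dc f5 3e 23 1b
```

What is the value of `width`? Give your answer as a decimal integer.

`width` follows `sample_rate` (8 B), `count` (2 B), so it starts at offset 8 + 2 = 10 and occupies 2 bytes.
Bytes at offsets 10..11: 23 1B.
Little-endian stores the least-significant byte at the lowest address.
Reassemble most-significant byte first: 1B 23 → 0x1B23.
0x1B23 = 6947.

6947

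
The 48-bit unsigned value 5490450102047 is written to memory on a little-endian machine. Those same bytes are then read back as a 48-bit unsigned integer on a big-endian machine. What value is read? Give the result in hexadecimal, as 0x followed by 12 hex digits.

5490450102047 in 48-bit hexadecimal is 0x04FE5853F71F.
Stored little-endian, the bytes at ascending addresses are 1F F7 53 58 FE 04.
Read back as big-endian, the last byte is least significant, giving 0x1FF75358FE04.

0x1FF75358FE04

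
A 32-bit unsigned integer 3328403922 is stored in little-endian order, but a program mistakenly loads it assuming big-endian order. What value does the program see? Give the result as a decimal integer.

3530122182

3328403922 in 32-bit hexadecimal is 0xC66369D2.
Stored little-endian, the bytes at ascending addresses are D2 69 63 C6.
Read back as big-endian, the last byte is least significant, giving 0xD26963C6.
0xD26963C6 = 3530122182.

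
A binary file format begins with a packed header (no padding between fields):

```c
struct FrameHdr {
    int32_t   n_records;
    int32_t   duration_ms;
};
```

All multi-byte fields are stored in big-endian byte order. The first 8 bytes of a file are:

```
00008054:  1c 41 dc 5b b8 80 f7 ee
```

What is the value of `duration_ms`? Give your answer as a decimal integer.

`duration_ms` follows `n_records` (4 bytes), so it starts at byte offset 4 and occupies 4 bytes.
Bytes at offsets 4..7: B8 80 F7 EE.
In big-endian order the high byte comes first in memory.
The bytes are already most-significant first: 0xB880F7EE.
Top bit is set, so as a signed 32-bit value this is 0xB880F7EE − 2^32 = -1199507474.

-1199507474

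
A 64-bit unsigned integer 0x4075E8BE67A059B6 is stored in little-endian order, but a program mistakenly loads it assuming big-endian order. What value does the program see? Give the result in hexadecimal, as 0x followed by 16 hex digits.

Stored little-endian, the bytes at ascending addresses are B6 59 A0 67 BE E8 75 40.
Read back as big-endian, the last byte is least significant, giving 0xB659A067BEE87540.

0xB659A067BEE87540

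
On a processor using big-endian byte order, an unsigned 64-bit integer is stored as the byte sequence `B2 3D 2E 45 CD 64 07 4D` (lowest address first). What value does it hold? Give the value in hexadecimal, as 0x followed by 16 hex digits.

Big-endian: lowest address holds the most-significant byte.
The bytes are already most-significant first: 0xB23D2E45CD64074D.

0xB23D2E45CD64074D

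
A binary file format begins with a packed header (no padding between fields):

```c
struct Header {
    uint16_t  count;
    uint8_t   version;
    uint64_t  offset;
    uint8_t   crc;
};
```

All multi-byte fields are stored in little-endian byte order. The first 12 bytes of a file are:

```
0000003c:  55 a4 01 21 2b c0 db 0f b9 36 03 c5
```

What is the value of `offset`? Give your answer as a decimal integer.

`offset` follows `count` (2 B), `version` (1 B), so it starts at offset 2 + 1 = 3 and occupies 8 bytes.
Bytes at offsets 3..10: 21 2B C0 DB 0F B9 36 03.
In little-endian order the low byte comes first in memory.
Reassemble most-significant byte first: 03 36 B9 0F DB C0 2B 21 → 0x0336B90FDBC02B21.
0x0336B90FDBC02B21 = 231575908618611489.

231575908618611489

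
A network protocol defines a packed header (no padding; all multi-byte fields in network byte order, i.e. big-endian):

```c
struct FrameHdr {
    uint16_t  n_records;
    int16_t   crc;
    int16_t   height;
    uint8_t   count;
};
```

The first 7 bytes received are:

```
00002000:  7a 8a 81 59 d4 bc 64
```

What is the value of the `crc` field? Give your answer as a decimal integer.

`crc` follows `n_records` (2 bytes), so it starts at byte offset 2 and occupies 2 bytes.
Bytes at offsets 2..3: 81 59.
Big-endian stores the most-significant byte at the lowest address.
The bytes are already most-significant first: 0x8159.
Top bit is set, so as a signed 16-bit value this is 0x8159 − 2^16 = -32423.

-32423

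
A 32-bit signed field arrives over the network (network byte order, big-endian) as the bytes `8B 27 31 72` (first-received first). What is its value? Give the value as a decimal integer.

-1960365710

Big-endian: lowest address holds the most-significant byte.
The bytes are already most-significant first: 0x8B273172.
Top bit is set, so as a signed 32-bit value this is 0x8B273172 − 2^32 = -1960365710.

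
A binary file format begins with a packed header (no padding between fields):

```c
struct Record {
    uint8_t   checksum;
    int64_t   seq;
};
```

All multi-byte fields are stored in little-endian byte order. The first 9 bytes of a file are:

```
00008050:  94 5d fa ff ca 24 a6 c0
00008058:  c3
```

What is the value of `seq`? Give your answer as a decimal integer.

`seq` follows `checksum` (1 byte), so it starts at byte offset 1 and occupies 8 bytes.
Bytes at offsets 1..8: 5D FA FF CA 24 A6 C0 C3.
Little-endian stores the least-significant byte at the lowest address.
Reassemble most-significant byte first: C3 C0 A6 24 CA FF FA 5D → 0xC3C0A624CAFFFA5D.
Top bit is set, so as a signed 64-bit value this is 0xC3C0A624CAFFFA5D − 2^64 = -4341287363830351267.

-4341287363830351267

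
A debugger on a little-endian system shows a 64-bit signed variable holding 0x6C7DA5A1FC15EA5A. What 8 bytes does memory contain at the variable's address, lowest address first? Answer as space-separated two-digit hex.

5A EA 15 FC A1 A5 7D 6C

Split into bytes (most-significant first): 6C 7D A5 A1 FC 15 EA 5A.
Little-endian: lowest address holds the least-significant byte.
So at ascending addresses the bytes are 5A EA 15 FC A1 A5 7D 6C.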